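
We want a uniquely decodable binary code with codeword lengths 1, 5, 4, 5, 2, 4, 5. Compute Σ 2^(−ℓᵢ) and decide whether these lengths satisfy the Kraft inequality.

With common denominator 2^5 = 32: Σ 2^(−ℓᵢ) = 16/32 + 1/32 + 2/32 + 1/32 + 8/32 + 2/32 + 1/32 = 31/32 = 0.96875.
Kraft's inequality requires Σ ≤ 1; here Σ = 0.96875 ≤ 1, so such a prefix code exists.

0.96875; yes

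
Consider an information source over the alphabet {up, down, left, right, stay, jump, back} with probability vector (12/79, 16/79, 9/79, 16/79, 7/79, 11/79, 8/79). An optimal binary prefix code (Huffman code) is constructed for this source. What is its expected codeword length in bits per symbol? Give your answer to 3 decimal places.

2.785 bits/symbol

Repeatedly combine the two least-probable nodes; the expected code length is the sum of the merged weights.
merge 7/79 + 8/79 → 15/79
merge 9/79 + 11/79 → 20/79
merge 12/79 + 15/79 → 27/79
merge 16/79 + 16/79 → 32/79
merge 20/79 + 27/79 → 47/79
merge 32/79 + 47/79 → 1
L = 15/79 + 20/79 + 27/79 + 32/79 + 47/79 + 1 = 220/79 ≈ 2.785 bits/symbol.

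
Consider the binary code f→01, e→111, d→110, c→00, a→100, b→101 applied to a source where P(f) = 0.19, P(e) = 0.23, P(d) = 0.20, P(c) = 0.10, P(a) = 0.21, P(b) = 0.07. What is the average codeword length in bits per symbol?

L̄ = Σ pᵢ·ℓᵢ = 0.19·2 + 0.23·3 + 0.20·3 + 0.10·2 + 0.21·3 + 0.07·3 = 2.71 bits/symbol.

2.71 bits/symbol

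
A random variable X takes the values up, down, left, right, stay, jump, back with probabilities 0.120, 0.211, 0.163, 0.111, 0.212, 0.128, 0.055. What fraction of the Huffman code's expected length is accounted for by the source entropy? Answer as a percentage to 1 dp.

Entropy H = −Σ p log₂ p ≈ 2.7035 bits.
Huffman merges: 11/200+111/1000→83/500; 3/25+16/125→31/125; 163/1000+83/500→329/1000; 211/1000+53/250→423/1000; 31/125+329/1000→577/1000; 423/1000+577/1000→1. L = 2743/1000 ≈ 2.7430.
Efficiency = H/L = 2.7035/2.7430 = 98.6%.

98.6%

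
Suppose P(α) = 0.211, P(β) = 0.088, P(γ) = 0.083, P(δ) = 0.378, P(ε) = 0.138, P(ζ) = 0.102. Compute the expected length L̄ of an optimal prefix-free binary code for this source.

Repeatedly combine the two least-probable nodes; the expected code length is the sum of the merged weights.
merge 83/1000 + 11/125 → 171/1000
merge 51/500 + 69/500 → 6/25
merge 171/1000 + 211/1000 → 191/500
merge 6/25 + 189/500 → 309/500
merge 191/500 + 309/500 → 1
L = 171/1000 + 6/25 + 191/500 + 309/500 + 1 = 2411/1000 = 2.411 bits/symbol.

2.411 bits/symbol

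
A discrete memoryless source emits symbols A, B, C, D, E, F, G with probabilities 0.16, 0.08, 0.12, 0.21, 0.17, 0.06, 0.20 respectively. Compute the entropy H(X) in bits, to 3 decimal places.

H = −Σ pᵢ log₂ pᵢ.
−0.16·log₂(0.16) = 0.4230
−0.08·log₂(0.08) = 0.2915
−0.12·log₂(0.12) = 0.3671
−0.21·log₂(0.21) = 0.4728
−0.17·log₂(0.17) = 0.4346
−0.06·log₂(0.06) = 0.2435
−0.20·log₂(0.20) = 0.4644
Sum ≈ 2.6969 → 2.697 bits.

2.697 bits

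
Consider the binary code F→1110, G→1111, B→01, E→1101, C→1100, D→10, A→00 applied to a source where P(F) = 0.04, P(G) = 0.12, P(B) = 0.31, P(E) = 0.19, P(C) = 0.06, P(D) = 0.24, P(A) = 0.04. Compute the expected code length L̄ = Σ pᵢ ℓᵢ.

L̄ = Σ pᵢ·ℓᵢ = 0.04·4 + 0.12·4 + 0.31·2 + 0.19·4 + 0.06·4 + 0.24·2 + 0.04·2 = 2.82 bits/symbol.

2.82 bits/symbol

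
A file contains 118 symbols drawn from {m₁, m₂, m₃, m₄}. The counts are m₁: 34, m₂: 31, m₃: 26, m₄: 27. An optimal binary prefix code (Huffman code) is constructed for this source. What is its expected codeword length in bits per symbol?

2 bits/symbol

Probabilities are the counts divided by 118.
Repeatedly combine the two least-probable nodes; the expected code length is the sum of the merged weights.
merge 13/59 + 27/118 → 53/118
merge 31/118 + 17/59 → 65/118
merge 53/118 + 65/118 → 1
L = 53/118 + 65/118 + 1 = 2 bits/symbol.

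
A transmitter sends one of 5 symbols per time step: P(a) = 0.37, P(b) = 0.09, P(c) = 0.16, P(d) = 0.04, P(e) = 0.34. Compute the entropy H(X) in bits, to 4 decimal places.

1.9813 bits

H = −Σ pᵢ log₂ pᵢ.
−0.37·log₂(0.37) = 0.5307
−0.09·log₂(0.09) = 0.3127
−0.16·log₂(0.16) = 0.4230
−0.04·log₂(0.04) = 0.1858
−0.34·log₂(0.34) = 0.5292
Sum ≈ 1.9813 → 1.9813 bits.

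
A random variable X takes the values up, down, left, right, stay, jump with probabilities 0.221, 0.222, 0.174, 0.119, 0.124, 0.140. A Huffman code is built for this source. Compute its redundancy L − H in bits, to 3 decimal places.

0.019 bits

Entropy H = −Σ p log₂ p ≈ 2.5383 bits.
Huffman merges: 119/1000+31/250→243/1000; 7/50+87/500→157/500; 221/1000+111/500→443/1000; 243/1000+157/500→557/1000; 443/1000+557/1000→1. L = 2557/1000 ≈ 2.5570.
L − H = 2.5570 − 2.5383 = 0.019 bits.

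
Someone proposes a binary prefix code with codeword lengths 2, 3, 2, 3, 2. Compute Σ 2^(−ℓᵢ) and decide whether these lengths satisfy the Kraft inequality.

1; yes

With common denominator 2^3 = 8: Σ 2^(−ℓᵢ) = 2/8 + 1/8 + 2/8 + 1/8 + 2/8 = 8/8 = 1.
Kraft's inequality requires Σ ≤ 1; here Σ = 1 ≤ 1, so such a prefix code exists.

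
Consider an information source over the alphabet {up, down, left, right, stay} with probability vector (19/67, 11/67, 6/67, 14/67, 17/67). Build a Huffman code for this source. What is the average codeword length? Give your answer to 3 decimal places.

Repeatedly combine the two least-probable nodes; the expected code length is the sum of the merged weights.
merge 6/67 + 11/67 → 17/67
merge 14/67 + 17/67 → 31/67
merge 17/67 + 19/67 → 36/67
merge 31/67 + 36/67 → 1
L = 17/67 + 31/67 + 36/67 + 1 = 151/67 ≈ 2.254 bits/symbol.

2.254 bits/symbol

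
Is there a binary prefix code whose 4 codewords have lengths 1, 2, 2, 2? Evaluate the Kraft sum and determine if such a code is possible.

With common denominator 2^2 = 4: Σ 2^(−ℓᵢ) = 2/4 + 1/4 + 1/4 + 1/4 = 5/4 = 1.25.
Kraft's inequality requires Σ ≤ 1; here Σ = 1.25 > 1, so no such prefix code exists.

1.25; no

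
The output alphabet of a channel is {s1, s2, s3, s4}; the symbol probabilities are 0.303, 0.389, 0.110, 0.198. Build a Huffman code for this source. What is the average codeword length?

Repeatedly combine the two least-probable nodes; the expected code length is the sum of the merged weights.
merge 11/100 + 99/500 → 77/250
merge 303/1000 + 77/250 → 611/1000
merge 389/1000 + 611/1000 → 1
L = 77/250 + 611/1000 + 1 = 1919/1000 = 1.919 bits/symbol.

1.919 bits/symbol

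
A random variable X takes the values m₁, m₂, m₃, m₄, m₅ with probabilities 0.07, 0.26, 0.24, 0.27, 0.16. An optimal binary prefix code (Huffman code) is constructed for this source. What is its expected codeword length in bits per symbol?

Repeatedly combine the two least-probable nodes; the expected code length is the sum of the merged weights.
merge 7/100 + 4/25 → 23/100
merge 23/100 + 6/25 → 47/100
merge 13/50 + 27/100 → 53/100
merge 47/100 + 53/100 → 1
L = 23/100 + 47/100 + 53/100 + 1 = 223/100 = 2.23 bits/symbol.

2.23 bits/symbol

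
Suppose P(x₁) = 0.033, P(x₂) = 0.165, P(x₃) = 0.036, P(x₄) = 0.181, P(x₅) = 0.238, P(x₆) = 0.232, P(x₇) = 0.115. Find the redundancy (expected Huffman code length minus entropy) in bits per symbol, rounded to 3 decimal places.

Entropy H = −Σ p log₂ p ≈ 2.5510 bits.
Huffman merges: 33/1000+9/250→69/1000; 69/1000+23/200→23/125; 33/200+181/1000→173/500; 23/125+29/125→52/125; 119/500+173/500→73/125; 52/125+73/125→1. L = 2599/1000 ≈ 2.5990.
L − H = 2.5990 − 2.5510 = 0.048 bits.

0.048 bits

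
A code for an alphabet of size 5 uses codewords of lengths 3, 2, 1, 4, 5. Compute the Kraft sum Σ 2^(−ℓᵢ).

0.96875

With common denominator 2^5 = 32: Σ 2^(−ℓᵢ) = 4/32 + 8/32 + 16/32 + 2/32 + 1/32 = 31/32 = 0.96875.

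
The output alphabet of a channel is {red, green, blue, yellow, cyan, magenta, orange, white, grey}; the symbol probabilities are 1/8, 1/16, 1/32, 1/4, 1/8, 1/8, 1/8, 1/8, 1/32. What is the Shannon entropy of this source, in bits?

Each probability is a power of 1/2, so log₂(1/p) is an integer.
H = Σ p·log₂(1/p) = 1/8·3 + 1/16·4 + 1/32·5 + 1/4·2 + 1/8·3 + 1/8·3 + 1/8·3 + 1/8·3 + 1/32·5 = 2.9375 bits.

2.9375 bits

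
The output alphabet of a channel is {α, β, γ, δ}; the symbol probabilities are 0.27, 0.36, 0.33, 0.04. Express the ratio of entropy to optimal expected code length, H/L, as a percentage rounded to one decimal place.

Entropy H = −Σ p log₂ p ≈ 1.7542 bits.
Huffman merges: 1/25+27/100→31/100; 31/100+33/100→16/25; 9/25+16/25→1. L = 39/20 ≈ 1.9500.
Efficiency = H/L = 1.7542/1.9500 = 90.0%.

90.0%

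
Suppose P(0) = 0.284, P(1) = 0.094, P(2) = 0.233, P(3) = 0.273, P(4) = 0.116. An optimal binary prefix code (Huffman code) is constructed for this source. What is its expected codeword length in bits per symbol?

2.21 bits/symbol

Repeatedly combine the two least-probable nodes; the expected code length is the sum of the merged weights.
merge 47/500 + 29/250 → 21/100
merge 21/100 + 233/1000 → 443/1000
merge 273/1000 + 71/250 → 557/1000
merge 443/1000 + 557/1000 → 1
L = 21/100 + 443/1000 + 557/1000 + 1 = 221/100 = 2.21 bits/symbol.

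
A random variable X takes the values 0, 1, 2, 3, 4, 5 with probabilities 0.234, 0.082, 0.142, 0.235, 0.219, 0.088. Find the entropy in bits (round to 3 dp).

H = −Σ pᵢ log₂ pᵢ.
−0.234·log₂(0.234) = 0.4903
−0.082·log₂(0.082) = 0.2959
−0.142·log₂(0.142) = 0.3999
−0.235·log₂(0.235) = 0.4910
−0.219·log₂(0.219) = 0.4798
−0.088·log₂(0.088) = 0.3086
Sum ≈ 2.4654 → 2.465 bits.

2.465 bits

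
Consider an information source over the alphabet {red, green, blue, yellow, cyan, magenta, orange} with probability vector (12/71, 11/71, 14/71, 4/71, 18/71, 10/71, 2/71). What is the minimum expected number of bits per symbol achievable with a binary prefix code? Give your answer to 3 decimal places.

Repeatedly combine the two least-probable nodes; the expected code length is the sum of the merged weights.
merge 2/71 + 4/71 → 6/71
merge 6/71 + 10/71 → 16/71
merge 11/71 + 12/71 → 23/71
merge 14/71 + 16/71 → 30/71
merge 18/71 + 23/71 → 41/71
merge 30/71 + 41/71 → 1
L = 6/71 + 16/71 + 23/71 + 30/71 + 41/71 + 1 = 187/71 ≈ 2.634 bits/symbol.

2.634 bits/symbol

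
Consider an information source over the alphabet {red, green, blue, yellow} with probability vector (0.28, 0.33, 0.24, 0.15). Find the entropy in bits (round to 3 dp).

H = −Σ pᵢ log₂ pᵢ.
−0.28·log₂(0.28) = 0.5142
−0.33·log₂(0.33) = 0.5278
−0.24·log₂(0.24) = 0.4941
−0.15·log₂(0.15) = 0.4105
Sum ≈ 1.9467 → 1.947 bits.

1.947 bits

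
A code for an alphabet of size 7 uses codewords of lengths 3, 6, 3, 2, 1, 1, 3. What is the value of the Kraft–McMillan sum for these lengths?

With common denominator 2^6 = 64: Σ 2^(−ℓᵢ) = 8/64 + 1/64 + 8/64 + 16/64 + 32/64 + 32/64 + 8/64 = 105/64 = 1.640625.

1.640625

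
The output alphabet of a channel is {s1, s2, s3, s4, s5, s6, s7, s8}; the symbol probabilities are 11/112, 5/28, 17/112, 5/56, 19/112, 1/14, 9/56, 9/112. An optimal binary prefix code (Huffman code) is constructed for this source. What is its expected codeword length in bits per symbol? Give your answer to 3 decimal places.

Repeatedly combine the two least-probable nodes; the expected code length is the sum of the merged weights.
merge 1/14 + 9/112 → 17/112
merge 5/56 + 11/112 → 3/16
merge 17/112 + 17/112 → 17/56
merge 9/56 + 19/112 → 37/112
merge 5/28 + 3/16 → 41/112
merge 17/56 + 37/112 → 71/112
merge 41/112 + 71/112 → 1
L = 17/112 + 3/16 + 17/56 + 37/112 + 41/112 + 71/112 + 1 = 333/112 ≈ 2.973 bits/symbol.

2.973 bits/symbol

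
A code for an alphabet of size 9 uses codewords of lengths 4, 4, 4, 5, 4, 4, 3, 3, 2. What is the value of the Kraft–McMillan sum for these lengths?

0.84375

With common denominator 2^5 = 32: Σ 2^(−ℓᵢ) = 2/32 + 2/32 + 2/32 + 1/32 + 2/32 + 2/32 + 4/32 + 4/32 + 8/32 = 27/32 = 0.84375.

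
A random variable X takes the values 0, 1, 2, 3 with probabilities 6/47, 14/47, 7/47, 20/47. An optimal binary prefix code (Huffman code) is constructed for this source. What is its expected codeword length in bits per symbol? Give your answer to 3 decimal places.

Repeatedly combine the two least-probable nodes; the expected code length is the sum of the merged weights.
merge 6/47 + 7/47 → 13/47
merge 13/47 + 14/47 → 27/47
merge 20/47 + 27/47 → 1
L = 13/47 + 27/47 + 1 = 87/47 ≈ 1.851 bits/symbol.

1.851 bits/symbol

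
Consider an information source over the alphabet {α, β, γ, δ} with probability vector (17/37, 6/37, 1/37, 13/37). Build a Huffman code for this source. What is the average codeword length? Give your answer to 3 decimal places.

1.730 bits/symbol

Repeatedly combine the two least-probable nodes; the expected code length is the sum of the merged weights.
merge 1/37 + 6/37 → 7/37
merge 7/37 + 13/37 → 20/37
merge 17/37 + 20/37 → 1
L = 7/37 + 20/37 + 1 = 64/37 ≈ 1.730 bits/symbol.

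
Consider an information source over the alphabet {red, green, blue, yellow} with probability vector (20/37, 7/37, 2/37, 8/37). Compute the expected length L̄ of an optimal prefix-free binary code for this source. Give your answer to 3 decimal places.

1.703 bits/symbol

Repeatedly combine the two least-probable nodes; the expected code length is the sum of the merged weights.
merge 2/37 + 7/37 → 9/37
merge 8/37 + 9/37 → 17/37
merge 17/37 + 20/37 → 1
L = 9/37 + 17/37 + 1 = 63/37 ≈ 1.703 bits/symbol.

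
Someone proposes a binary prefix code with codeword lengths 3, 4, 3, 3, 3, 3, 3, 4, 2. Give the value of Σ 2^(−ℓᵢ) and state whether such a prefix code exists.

1.125; no

With common denominator 2^4 = 16: Σ 2^(−ℓᵢ) = 2/16 + 1/16 + 2/16 + 2/16 + 2/16 + 2/16 + 2/16 + 1/16 + 4/16 = 18/16 = 1.125.
Kraft's inequality requires Σ ≤ 1; here Σ = 1.125 > 1, so no such prefix code exists.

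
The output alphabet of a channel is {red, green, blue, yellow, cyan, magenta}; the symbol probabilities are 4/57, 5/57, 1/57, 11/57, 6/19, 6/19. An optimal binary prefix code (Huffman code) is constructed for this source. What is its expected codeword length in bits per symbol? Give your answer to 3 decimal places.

Repeatedly combine the two least-probable nodes; the expected code length is the sum of the merged weights.
merge 1/57 + 4/57 → 5/57
merge 5/57 + 5/57 → 10/57
merge 10/57 + 11/57 → 7/19
merge 6/19 + 6/19 → 12/19
merge 7/19 + 12/19 → 1
L = 5/57 + 10/57 + 7/19 + 12/19 + 1 = 43/19 ≈ 2.263 bits/symbol.

2.263 bits/symbol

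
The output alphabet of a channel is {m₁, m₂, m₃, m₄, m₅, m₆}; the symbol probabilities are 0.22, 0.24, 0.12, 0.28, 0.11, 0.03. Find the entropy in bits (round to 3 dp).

2.358 bits

H = −Σ pᵢ log₂ pᵢ.
−0.22·log₂(0.22) = 0.4806
−0.24·log₂(0.24) = 0.4941
−0.12·log₂(0.12) = 0.3671
−0.28·log₂(0.28) = 0.5142
−0.11·log₂(0.11) = 0.3503
−0.03·log₂(0.03) = 0.1518
Sum ≈ 2.3580 → 2.358 bits.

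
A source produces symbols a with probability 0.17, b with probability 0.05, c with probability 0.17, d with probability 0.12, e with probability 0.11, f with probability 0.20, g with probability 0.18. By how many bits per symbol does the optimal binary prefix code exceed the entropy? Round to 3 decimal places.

Entropy H = −Σ p log₂ p ≈ 2.7123 bits.
Huffman merges: 1/20+11/100→4/25; 3/25+4/25→7/25; 17/100+17/100→17/50; 9/50+1/5→19/50; 7/25+17/50→31/50; 19/50+31/50→1. L = 139/50 ≈ 2.7800.
L − H = 2.7800 − 2.7123 = 0.068 bits.

0.068 bits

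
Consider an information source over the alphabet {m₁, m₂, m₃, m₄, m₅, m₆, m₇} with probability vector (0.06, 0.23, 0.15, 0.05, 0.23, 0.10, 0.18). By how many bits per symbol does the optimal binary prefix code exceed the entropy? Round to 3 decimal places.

0.027 bits

Entropy H = −Σ p log₂ p ≈ 2.6230 bits.
Huffman merges: 1/20+3/50→11/100; 1/10+11/100→21/100; 3/20+9/50→33/100; 21/100+23/100→11/25; 23/100+33/100→14/25; 11/25+14/25→1. L = 53/20 ≈ 2.6500.
L − H = 2.6500 − 2.6230 = 0.027 bits.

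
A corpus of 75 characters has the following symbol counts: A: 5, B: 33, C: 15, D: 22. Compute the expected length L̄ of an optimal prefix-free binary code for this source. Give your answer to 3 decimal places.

1.827 bits/symbol

Probabilities are the counts divided by 75.
Repeatedly combine the two least-probable nodes; the expected code length is the sum of the merged weights.
merge 1/15 + 1/5 → 4/15
merge 4/15 + 22/75 → 14/25
merge 11/25 + 14/25 → 1
L = 4/15 + 14/25 + 1 = 137/75 ≈ 1.827 bits/symbol.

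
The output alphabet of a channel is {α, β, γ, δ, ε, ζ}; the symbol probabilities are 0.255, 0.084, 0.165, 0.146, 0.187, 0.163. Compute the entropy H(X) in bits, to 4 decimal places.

H = −Σ pᵢ log₂ pᵢ.
−0.255·log₂(0.255) = 0.5027
−0.084·log₂(0.084) = 0.3002
−0.165·log₂(0.165) = 0.4289
−0.146·log₂(0.146) = 0.4053
−0.187·log₂(0.187) = 0.4523
−0.163·log₂(0.163) = 0.4266
Sum ≈ 2.5160 → 2.5160 bits.

2.5160 bits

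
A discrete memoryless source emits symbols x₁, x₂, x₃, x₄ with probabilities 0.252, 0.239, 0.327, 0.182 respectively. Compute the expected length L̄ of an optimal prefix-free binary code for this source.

Repeatedly combine the two least-probable nodes; the expected code length is the sum of the merged weights.
merge 91/500 + 239/1000 → 421/1000
merge 63/250 + 327/1000 → 579/1000
merge 421/1000 + 579/1000 → 1
L = 421/1000 + 579/1000 + 1 = 2 bits/symbol.

2 bits/symbol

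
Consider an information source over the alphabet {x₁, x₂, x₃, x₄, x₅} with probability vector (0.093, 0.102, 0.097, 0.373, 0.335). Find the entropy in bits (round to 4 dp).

2.0403 bits

H = −Σ pᵢ log₂ pᵢ.
−0.093·log₂(0.093) = 0.3187
−0.102·log₂(0.102) = 0.3359
−0.097·log₂(0.097) = 0.3265
−0.373·log₂(0.373) = 0.5307
−0.335·log₂(0.335) = 0.5286
Sum ≈ 2.0403 → 2.0403 bits.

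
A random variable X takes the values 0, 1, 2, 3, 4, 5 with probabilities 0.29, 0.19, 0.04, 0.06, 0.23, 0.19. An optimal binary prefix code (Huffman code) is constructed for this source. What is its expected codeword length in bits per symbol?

2.39 bits/symbol

Repeatedly combine the two least-probable nodes; the expected code length is the sum of the merged weights.
merge 1/25 + 3/50 → 1/10
merge 1/10 + 19/100 → 29/100
merge 19/100 + 23/100 → 21/50
merge 29/100 + 29/100 → 29/50
merge 21/50 + 29/50 → 1
L = 1/10 + 29/100 + 21/50 + 29/50 + 1 = 239/100 = 2.39 bits/symbol.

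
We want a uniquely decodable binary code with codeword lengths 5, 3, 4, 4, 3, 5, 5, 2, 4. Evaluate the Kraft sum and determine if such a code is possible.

0.78125; yes

With common denominator 2^5 = 32: Σ 2^(−ℓᵢ) = 1/32 + 4/32 + 2/32 + 2/32 + 4/32 + 1/32 + 1/32 + 8/32 + 2/32 = 25/32 = 0.78125.
Kraft's inequality requires Σ ≤ 1; here Σ = 0.78125 ≤ 1, so such a prefix code exists.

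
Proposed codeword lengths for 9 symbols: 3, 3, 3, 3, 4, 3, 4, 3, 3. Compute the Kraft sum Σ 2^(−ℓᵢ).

1

With common denominator 2^4 = 16: Σ 2^(−ℓᵢ) = 2/16 + 2/16 + 2/16 + 2/16 + 1/16 + 2/16 + 1/16 + 2/16 + 2/16 = 16/16 = 1.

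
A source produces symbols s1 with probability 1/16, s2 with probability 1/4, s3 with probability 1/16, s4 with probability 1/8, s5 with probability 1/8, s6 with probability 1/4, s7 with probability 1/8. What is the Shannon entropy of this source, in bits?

2.625 bits

Each probability is a power of 1/2, so log₂(1/p) is an integer.
H = Σ p·log₂(1/p) = 1/16·4 + 1/4·2 + 1/16·4 + 1/8·3 + 1/8·3 + 1/4·2 + 1/8·3 = 2.625 bits.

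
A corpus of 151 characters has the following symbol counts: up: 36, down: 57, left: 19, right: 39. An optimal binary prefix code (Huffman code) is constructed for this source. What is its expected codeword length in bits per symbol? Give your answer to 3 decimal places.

1.987 bits/symbol

Probabilities are the counts divided by 151.
Repeatedly combine the two least-probable nodes; the expected code length is the sum of the merged weights.
merge 19/151 + 36/151 → 55/151
merge 39/151 + 55/151 → 94/151
merge 57/151 + 94/151 → 1
L = 55/151 + 94/151 + 1 = 300/151 ≈ 1.987 bits/symbol.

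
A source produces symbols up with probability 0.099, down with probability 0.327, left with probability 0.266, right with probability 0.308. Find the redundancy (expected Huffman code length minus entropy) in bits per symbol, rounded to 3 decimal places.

0.111 bits

Entropy H = −Σ p log₂ p ≈ 1.8891 bits.
Huffman merges: 99/1000+133/500→73/200; 77/250+327/1000→127/200; 73/200+127/200→1. L = 2 ≈ 2.0000.
L − H = 2.0000 − 1.8891 = 0.111 bits.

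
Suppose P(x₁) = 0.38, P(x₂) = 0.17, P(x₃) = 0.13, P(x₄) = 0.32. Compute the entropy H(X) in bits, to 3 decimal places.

H = −Σ pᵢ log₂ pᵢ.
−0.38·log₂(0.38) = 0.5305
−0.17·log₂(0.17) = 0.4346
−0.13·log₂(0.13) = 0.3826
−0.32·log₂(0.32) = 0.5260
Sum ≈ 1.8737 → 1.874 bits.

1.874 bits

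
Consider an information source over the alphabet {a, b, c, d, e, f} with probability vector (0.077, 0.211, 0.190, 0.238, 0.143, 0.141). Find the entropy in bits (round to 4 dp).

H = −Σ pᵢ log₂ pᵢ.
−0.077·log₂(0.077) = 0.2848
−0.211·log₂(0.211) = 0.4736
−0.190·log₂(0.190) = 0.4552
−0.238·log₂(0.238) = 0.4929
−0.143·log₂(0.143) = 0.4012
−0.141·log₂(0.141) = 0.3985
Sum ≈ 2.5063 → 2.5063 bits.

2.5063 bits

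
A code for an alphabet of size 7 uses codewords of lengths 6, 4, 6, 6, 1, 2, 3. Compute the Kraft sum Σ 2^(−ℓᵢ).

With common denominator 2^6 = 64: Σ 2^(−ℓᵢ) = 1/64 + 4/64 + 1/64 + 1/64 + 32/64 + 16/64 + 8/64 = 63/64 = 0.984375.

0.984375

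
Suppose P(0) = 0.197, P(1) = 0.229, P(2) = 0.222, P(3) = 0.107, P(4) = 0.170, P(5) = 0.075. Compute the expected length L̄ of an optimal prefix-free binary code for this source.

Repeatedly combine the two least-probable nodes; the expected code length is the sum of the merged weights.
merge 3/40 + 107/1000 → 91/500
merge 17/100 + 91/500 → 44/125
merge 197/1000 + 111/500 → 419/1000
merge 229/1000 + 44/125 → 581/1000
merge 419/1000 + 581/1000 → 1
L = 91/500 + 44/125 + 419/1000 + 581/1000 + 1 = 1267/500 = 2.534 bits/symbol.

2.534 bits/symbol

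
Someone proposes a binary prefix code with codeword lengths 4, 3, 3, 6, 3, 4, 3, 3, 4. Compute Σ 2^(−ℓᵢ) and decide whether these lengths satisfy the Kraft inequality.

With common denominator 2^6 = 64: Σ 2^(−ℓᵢ) = 4/64 + 8/64 + 8/64 + 1/64 + 8/64 + 4/64 + 8/64 + 8/64 + 4/64 = 53/64 = 0.828125.
Kraft's inequality requires Σ ≤ 1; here Σ = 0.828125 ≤ 1, so such a prefix code exists.

0.828125; yes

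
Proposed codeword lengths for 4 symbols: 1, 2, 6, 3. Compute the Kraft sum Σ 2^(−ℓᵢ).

0.890625

With common denominator 2^6 = 64: Σ 2^(−ℓᵢ) = 32/64 + 16/64 + 1/64 + 8/64 = 57/64 = 0.890625.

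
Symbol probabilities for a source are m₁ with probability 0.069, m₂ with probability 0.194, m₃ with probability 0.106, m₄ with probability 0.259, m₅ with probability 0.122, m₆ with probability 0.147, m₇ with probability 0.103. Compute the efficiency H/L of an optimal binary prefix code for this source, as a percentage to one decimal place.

98.9%

Entropy H = −Σ p log₂ p ≈ 2.6878 bits.
Huffman merges: 69/1000+103/1000→43/250; 53/500+61/500→57/250; 147/1000+43/250→319/1000; 97/500+57/250→211/500; 259/1000+319/1000→289/500; 211/500+289/500→1. L = 2719/1000 ≈ 2.7190.
Efficiency = H/L = 2.6878/2.7190 = 98.9%.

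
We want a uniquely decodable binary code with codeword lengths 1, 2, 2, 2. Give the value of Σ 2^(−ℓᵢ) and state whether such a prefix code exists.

1.25; no

With common denominator 2^2 = 4: Σ 2^(−ℓᵢ) = 2/4 + 1/4 + 1/4 + 1/4 = 5/4 = 1.25.
Kraft's inequality requires Σ ≤ 1; here Σ = 1.25 > 1, so no such prefix code exists.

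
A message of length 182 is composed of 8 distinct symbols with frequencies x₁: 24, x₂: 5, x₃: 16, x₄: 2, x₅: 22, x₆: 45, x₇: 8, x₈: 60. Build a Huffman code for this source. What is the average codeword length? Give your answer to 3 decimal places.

2.544 bits/symbol

Probabilities are the counts divided by 182.
Repeatedly combine the two least-probable nodes; the expected code length is the sum of the merged weights.
merge 1/91 + 5/182 → 1/26
merge 1/26 + 4/91 → 15/182
merge 15/182 + 8/91 → 31/182
merge 11/91 + 12/91 → 23/91
merge 31/182 + 45/182 → 38/91
merge 23/91 + 30/91 → 53/91
merge 38/91 + 53/91 → 1
L = 1/26 + 15/182 + 31/182 + 23/91 + 38/91 + 53/91 + 1 = 463/182 ≈ 2.544 bits/symbol.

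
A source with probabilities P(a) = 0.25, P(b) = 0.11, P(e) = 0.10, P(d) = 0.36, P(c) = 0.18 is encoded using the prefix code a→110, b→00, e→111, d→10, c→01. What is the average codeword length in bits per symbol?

L̄ = Σ pᵢ·ℓᵢ = 0.25·3 + 0.11·2 + 0.10·3 + 0.36·2 + 0.18·2 = 2.35 bits/symbol.

2.35 bits/symbol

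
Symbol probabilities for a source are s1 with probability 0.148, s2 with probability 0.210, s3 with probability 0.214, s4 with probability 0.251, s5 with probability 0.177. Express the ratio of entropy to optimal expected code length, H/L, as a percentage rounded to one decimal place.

Entropy H = −Σ p log₂ p ≈ 2.2995 bits.
Huffman merges: 37/250+177/1000→13/40; 21/100+107/500→53/125; 251/1000+13/40→72/125; 53/125+72/125→1. L = 93/40 ≈ 2.3250.
Efficiency = H/L = 2.2995/2.3250 = 98.9%.

98.9%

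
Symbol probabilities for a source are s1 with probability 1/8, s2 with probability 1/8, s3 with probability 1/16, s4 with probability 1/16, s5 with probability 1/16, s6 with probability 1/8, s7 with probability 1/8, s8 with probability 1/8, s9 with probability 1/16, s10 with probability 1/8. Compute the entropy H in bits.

3.25 bits

Each probability is a power of 1/2, so log₂(1/p) is an integer.
H = Σ p·log₂(1/p) = 1/8·3 + 1/8·3 + 1/16·4 + 1/16·4 + 1/16·4 + 1/8·3 + 1/8·3 + 1/8·3 + 1/16·4 + 1/8·3 = 3.25 bits.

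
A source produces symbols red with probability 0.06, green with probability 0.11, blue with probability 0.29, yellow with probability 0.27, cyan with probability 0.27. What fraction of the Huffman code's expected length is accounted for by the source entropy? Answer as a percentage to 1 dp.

Entropy H = −Σ p log₂ p ≈ 2.1318 bits.
Huffman merges: 3/50+11/100→17/100; 17/100+27/100→11/25; 27/100+29/100→14/25; 11/25+14/25→1. L = 217/100 ≈ 2.1700.
Efficiency = H/L = 2.1318/2.1700 = 98.2%.

98.2%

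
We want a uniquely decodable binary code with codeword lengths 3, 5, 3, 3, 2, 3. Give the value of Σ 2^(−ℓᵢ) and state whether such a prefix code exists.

0.78125; yes

With common denominator 2^5 = 32: Σ 2^(−ℓᵢ) = 4/32 + 1/32 + 4/32 + 4/32 + 8/32 + 4/32 = 25/32 = 0.78125.
Kraft's inequality requires Σ ≤ 1; here Σ = 0.78125 ≤ 1, so such a prefix code exists.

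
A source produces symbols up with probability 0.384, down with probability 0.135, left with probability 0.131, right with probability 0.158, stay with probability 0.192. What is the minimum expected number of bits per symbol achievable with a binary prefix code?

2.232 bits/symbol

Repeatedly combine the two least-probable nodes; the expected code length is the sum of the merged weights.
merge 131/1000 + 27/200 → 133/500
merge 79/500 + 24/125 → 7/20
merge 133/500 + 7/20 → 77/125
merge 48/125 + 77/125 → 1
L = 133/500 + 7/20 + 77/125 + 1 = 279/125 = 2.232 bits/symbol.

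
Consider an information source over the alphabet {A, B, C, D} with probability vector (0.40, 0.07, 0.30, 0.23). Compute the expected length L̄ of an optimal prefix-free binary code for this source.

Repeatedly combine the two least-probable nodes; the expected code length is the sum of the merged weights.
merge 7/100 + 23/100 → 3/10
merge 3/10 + 3/10 → 3/5
merge 2/5 + 3/5 → 1
L = 3/10 + 3/5 + 1 = 19/10 = 1.9 bits/symbol.

1.9 bits/symbol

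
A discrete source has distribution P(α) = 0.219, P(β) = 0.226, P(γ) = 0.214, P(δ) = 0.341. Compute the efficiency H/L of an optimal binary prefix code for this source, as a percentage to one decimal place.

98.5%

Entropy H = −Σ p log₂ p ≈ 1.9700 bits.
Huffman merges: 107/500+219/1000→433/1000; 113/500+341/1000→567/1000; 433/1000+567/1000→1. L = 2 ≈ 2.0000.
Efficiency = H/L = 1.9700/2.0000 = 98.5%.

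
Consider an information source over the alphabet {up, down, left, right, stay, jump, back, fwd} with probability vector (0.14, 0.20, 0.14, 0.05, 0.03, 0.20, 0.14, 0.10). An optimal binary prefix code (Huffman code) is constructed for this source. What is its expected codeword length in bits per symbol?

2.86 bits/symbol

Repeatedly combine the two least-probable nodes; the expected code length is the sum of the merged weights.
merge 3/100 + 1/20 → 2/25
merge 2/25 + 1/10 → 9/50
merge 7/50 + 7/50 → 7/25
merge 7/50 + 9/50 → 8/25
merge 1/5 + 1/5 → 2/5
merge 7/25 + 8/25 → 3/5
merge 2/5 + 3/5 → 1
L = 2/25 + 9/50 + 7/25 + 8/25 + 2/5 + 3/5 + 1 = 143/50 = 2.86 bits/symbol.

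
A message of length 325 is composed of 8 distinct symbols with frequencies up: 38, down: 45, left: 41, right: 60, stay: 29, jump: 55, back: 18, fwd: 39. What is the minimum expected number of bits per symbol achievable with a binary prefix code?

2.96 bits/symbol

Probabilities are the counts divided by 325.
Repeatedly combine the two least-probable nodes; the expected code length is the sum of the merged weights.
merge 18/325 + 29/325 → 47/325
merge 38/325 + 3/25 → 77/325
merge 41/325 + 9/65 → 86/325
merge 47/325 + 11/65 → 102/325
merge 12/65 + 77/325 → 137/325
merge 86/325 + 102/325 → 188/325
merge 137/325 + 188/325 → 1
L = 47/325 + 77/325 + 86/325 + 102/325 + 137/325 + 188/325 + 1 = 74/25 = 2.96 bits/symbol.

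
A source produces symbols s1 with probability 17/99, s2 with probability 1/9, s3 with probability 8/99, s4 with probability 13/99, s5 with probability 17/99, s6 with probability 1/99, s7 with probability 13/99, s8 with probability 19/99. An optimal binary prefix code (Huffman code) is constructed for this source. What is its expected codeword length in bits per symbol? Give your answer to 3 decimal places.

2.899 bits/symbol

Repeatedly combine the two least-probable nodes; the expected code length is the sum of the merged weights.
merge 1/99 + 8/99 → 1/11
merge 1/11 + 1/9 → 20/99
merge 13/99 + 13/99 → 26/99
merge 17/99 + 17/99 → 34/99
merge 19/99 + 20/99 → 13/33
merge 26/99 + 34/99 → 20/33
merge 13/33 + 20/33 → 1
L = 1/11 + 20/99 + 26/99 + 34/99 + 13/33 + 20/33 + 1 = 287/99 ≈ 2.899 bits/symbol.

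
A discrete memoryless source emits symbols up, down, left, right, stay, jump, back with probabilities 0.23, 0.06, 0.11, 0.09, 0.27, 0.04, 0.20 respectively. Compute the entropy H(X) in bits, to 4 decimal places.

H = −Σ pᵢ log₂ pᵢ.
−0.23·log₂(0.23) = 0.4877
−0.06·log₂(0.06) = 0.2435
−0.11·log₂(0.11) = 0.3503
−0.09·log₂(0.09) = 0.3127
−0.27·log₂(0.27) = 0.5100
−0.04·log₂(0.04) = 0.1858
−0.20·log₂(0.20) = 0.4644
Sum ≈ 2.5543 → 2.5543 bits.

2.5543 bits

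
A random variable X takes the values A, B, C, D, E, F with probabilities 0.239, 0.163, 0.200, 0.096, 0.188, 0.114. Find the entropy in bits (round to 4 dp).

H = −Σ pᵢ log₂ pᵢ.
−0.239·log₂(0.239) = 0.4935
−0.163·log₂(0.163) = 0.4266
−0.200·log₂(0.200) = 0.4644
−0.096·log₂(0.096) = 0.3246
−0.188·log₂(0.188) = 0.4533
−0.114·log₂(0.114) = 0.3571
Sum ≈ 2.5195 → 2.5195 bits.

2.5195 bits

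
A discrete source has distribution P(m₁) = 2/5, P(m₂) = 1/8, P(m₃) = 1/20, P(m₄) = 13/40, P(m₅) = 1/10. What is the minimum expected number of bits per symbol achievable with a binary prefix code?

2.025 bits/symbol

Repeatedly combine the two least-probable nodes; the expected code length is the sum of the merged weights.
merge 1/20 + 1/10 → 3/20
merge 1/8 + 3/20 → 11/40
merge 11/40 + 13/40 → 3/5
merge 2/5 + 3/5 → 1
L = 3/20 + 11/40 + 3/5 + 1 = 81/40 = 2.025 bits/symbol.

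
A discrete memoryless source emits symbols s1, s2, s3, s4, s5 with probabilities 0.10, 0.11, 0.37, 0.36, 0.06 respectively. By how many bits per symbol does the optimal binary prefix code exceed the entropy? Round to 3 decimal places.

Entropy H = −Σ p log₂ p ≈ 1.9874 bits.
Huffman merges: 3/50+1/10→4/25; 11/100+4/25→27/100; 27/100+9/25→63/100; 37/100+63/100→1. L = 103/50 ≈ 2.0600.
L − H = 2.0600 − 1.9874 = 0.073 bits.

0.073 bits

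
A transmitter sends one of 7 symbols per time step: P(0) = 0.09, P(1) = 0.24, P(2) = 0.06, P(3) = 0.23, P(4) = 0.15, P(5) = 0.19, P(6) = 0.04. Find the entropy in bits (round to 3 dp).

H = −Σ pᵢ log₂ pᵢ.
−0.09·log₂(0.09) = 0.3127
−0.24·log₂(0.24) = 0.4941
−0.06·log₂(0.06) = 0.2435
−0.23·log₂(0.23) = 0.4877
−0.15·log₂(0.15) = 0.4105
−0.19·log₂(0.19) = 0.4552
−0.04·log₂(0.04) = 0.1858
Sum ≈ 2.5895 → 2.590 bits.

2.590 bits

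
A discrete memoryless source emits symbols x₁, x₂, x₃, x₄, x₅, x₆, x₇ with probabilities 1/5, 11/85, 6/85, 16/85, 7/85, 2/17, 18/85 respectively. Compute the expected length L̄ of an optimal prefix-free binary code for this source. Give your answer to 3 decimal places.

Repeatedly combine the two least-probable nodes; the expected code length is the sum of the merged weights.
merge 6/85 + 7/85 → 13/85
merge 2/17 + 11/85 → 21/85
merge 13/85 + 16/85 → 29/85
merge 1/5 + 18/85 → 7/17
merge 21/85 + 29/85 → 10/17
merge 7/17 + 10/17 → 1
L = 13/85 + 21/85 + 29/85 + 7/17 + 10/17 + 1 = 233/85 ≈ 2.741 bits/symbol.

2.741 bits/symbol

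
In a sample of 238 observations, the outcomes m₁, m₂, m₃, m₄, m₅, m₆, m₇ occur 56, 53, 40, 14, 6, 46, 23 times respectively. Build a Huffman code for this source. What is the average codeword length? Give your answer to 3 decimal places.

2.613 bits/symbol

Probabilities are the counts divided by 238.
Repeatedly combine the two least-probable nodes; the expected code length is the sum of the merged weights.
merge 3/119 + 1/17 → 10/119
merge 10/119 + 23/238 → 43/238
merge 20/119 + 43/238 → 83/238
merge 23/119 + 53/238 → 99/238
merge 4/17 + 83/238 → 139/238
merge 99/238 + 139/238 → 1
L = 10/119 + 43/238 + 83/238 + 99/238 + 139/238 + 1 = 311/119 ≈ 2.613 bits/symbol.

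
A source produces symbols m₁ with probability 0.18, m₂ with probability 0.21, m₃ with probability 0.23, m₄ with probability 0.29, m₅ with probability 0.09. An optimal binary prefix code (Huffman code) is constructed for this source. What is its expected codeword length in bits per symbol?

2.27 bits/symbol

Repeatedly combine the two least-probable nodes; the expected code length is the sum of the merged weights.
merge 9/100 + 9/50 → 27/100
merge 21/100 + 23/100 → 11/25
merge 27/100 + 29/100 → 14/25
merge 11/25 + 14/25 → 1
L = 27/100 + 11/25 + 14/25 + 1 = 227/100 = 2.27 bits/symbol.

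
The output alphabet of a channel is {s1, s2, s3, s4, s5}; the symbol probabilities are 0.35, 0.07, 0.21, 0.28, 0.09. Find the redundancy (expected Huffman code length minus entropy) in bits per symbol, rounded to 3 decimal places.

Entropy H = −Σ p log₂ p ≈ 2.0984 bits.
Huffman merges: 7/100+9/100→4/25; 4/25+21/100→37/100; 7/25+7/20→63/100; 37/100+63/100→1. L = 54/25 ≈ 2.1600.
L − H = 2.1600 − 2.0984 = 0.062 bits.

0.062 bits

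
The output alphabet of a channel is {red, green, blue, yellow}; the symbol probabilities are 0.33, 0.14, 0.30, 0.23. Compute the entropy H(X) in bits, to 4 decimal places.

1.9337 bits

H = −Σ pᵢ log₂ pᵢ.
−0.33·log₂(0.33) = 0.5278
−0.14·log₂(0.14) = 0.3971
−0.30·log₂(0.30) = 0.5211
−0.23·log₂(0.23) = 0.4877
Sum ≈ 1.9337 → 1.9337 bits.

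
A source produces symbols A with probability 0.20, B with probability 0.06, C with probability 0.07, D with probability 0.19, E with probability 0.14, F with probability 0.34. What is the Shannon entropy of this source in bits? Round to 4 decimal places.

H = −Σ pᵢ log₂ pᵢ.
−0.20·log₂(0.20) = 0.4644
−0.06·log₂(0.06) = 0.2435
−0.07·log₂(0.07) = 0.2686
−0.19·log₂(0.19) = 0.4552
−0.14·log₂(0.14) = 0.3971
−0.34·log₂(0.34) = 0.5292
Sum ≈ 2.3580 → 2.3580 bits.

2.3580 bits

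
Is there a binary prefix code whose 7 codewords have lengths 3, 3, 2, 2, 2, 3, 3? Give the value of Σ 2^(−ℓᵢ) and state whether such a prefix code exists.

1.25; no

With common denominator 2^3 = 8: Σ 2^(−ℓᵢ) = 1/8 + 1/8 + 2/8 + 2/8 + 2/8 + 1/8 + 1/8 = 10/8 = 1.25.
Kraft's inequality requires Σ ≤ 1; here Σ = 1.25 > 1, so no such prefix code exists.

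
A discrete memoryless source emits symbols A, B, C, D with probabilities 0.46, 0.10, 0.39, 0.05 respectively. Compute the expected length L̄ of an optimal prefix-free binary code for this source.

1.69 bits/symbol

Repeatedly combine the two least-probable nodes; the expected code length is the sum of the merged weights.
merge 1/20 + 1/10 → 3/20
merge 3/20 + 39/100 → 27/50
merge 23/50 + 27/50 → 1
L = 3/20 + 27/50 + 1 = 169/100 = 1.69 bits/symbol.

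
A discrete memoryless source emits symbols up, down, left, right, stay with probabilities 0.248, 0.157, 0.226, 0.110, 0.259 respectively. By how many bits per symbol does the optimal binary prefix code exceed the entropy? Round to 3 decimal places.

0.009 bits

Entropy H = −Σ p log₂ p ≈ 2.2582 bits.
Huffman merges: 11/100+157/1000→267/1000; 113/500+31/125→237/500; 259/1000+267/1000→263/500; 237/500+263/500→1. L = 2267/1000 ≈ 2.2670.
L − H = 2.2670 − 2.2582 = 0.009 bits.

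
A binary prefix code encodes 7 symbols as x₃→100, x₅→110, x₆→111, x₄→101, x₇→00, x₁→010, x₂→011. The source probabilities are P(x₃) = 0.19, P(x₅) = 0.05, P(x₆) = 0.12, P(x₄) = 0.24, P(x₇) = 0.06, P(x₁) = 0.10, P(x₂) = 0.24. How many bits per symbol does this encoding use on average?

2.94 bits/symbol

L̄ = Σ pᵢ·ℓᵢ = 0.19·3 + 0.05·3 + 0.12·3 + 0.24·3 + 0.06·2 + 0.10·3 + 0.24·3 = 2.94 bits/symbol.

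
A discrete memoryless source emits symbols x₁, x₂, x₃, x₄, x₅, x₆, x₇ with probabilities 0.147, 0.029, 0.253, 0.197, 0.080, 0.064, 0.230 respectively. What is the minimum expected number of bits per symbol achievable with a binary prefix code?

Repeatedly combine the two least-probable nodes; the expected code length is the sum of the merged weights.
merge 29/1000 + 8/125 → 93/1000
merge 2/25 + 93/1000 → 173/1000
merge 147/1000 + 173/1000 → 8/25
merge 197/1000 + 23/100 → 427/1000
merge 253/1000 + 8/25 → 573/1000
merge 427/1000 + 573/1000 → 1
L = 93/1000 + 173/1000 + 8/25 + 427/1000 + 573/1000 + 1 = 1293/500 = 2.586 bits/symbol.

2.586 bits/symbol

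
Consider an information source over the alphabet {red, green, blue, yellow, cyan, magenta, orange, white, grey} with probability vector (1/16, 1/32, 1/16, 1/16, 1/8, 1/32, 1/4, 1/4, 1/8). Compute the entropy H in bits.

2.8125 bits

Each probability is a power of 1/2, so log₂(1/p) is an integer.
H = Σ p·log₂(1/p) = 1/16·4 + 1/32·5 + 1/16·4 + 1/16·4 + 1/8·3 + 1/32·5 + 1/4·2 + 1/4·2 + 1/8·3 = 2.8125 bits.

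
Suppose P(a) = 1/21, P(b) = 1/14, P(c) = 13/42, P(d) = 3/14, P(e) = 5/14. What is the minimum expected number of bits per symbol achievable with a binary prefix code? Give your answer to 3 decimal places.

Repeatedly combine the two least-probable nodes; the expected code length is the sum of the merged weights.
merge 1/21 + 1/14 → 5/42
merge 5/42 + 3/14 → 1/3
merge 13/42 + 1/3 → 9/14
merge 5/14 + 9/14 → 1
L = 5/42 + 1/3 + 9/14 + 1 = 44/21 ≈ 2.095 bits/symbol.

2.095 bits/symbol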